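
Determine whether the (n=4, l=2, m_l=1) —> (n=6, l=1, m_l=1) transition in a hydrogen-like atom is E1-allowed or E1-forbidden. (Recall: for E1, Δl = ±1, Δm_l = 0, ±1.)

Initial l = 2, final l = 1, so Δl = -1. E1 requires Δl = ±1: ✓.
Δm_l = 1 − (1) = +0. E1 requires Δm_l = 0, ±1: ✓.
All E1 selection rules are satisfied.

allowed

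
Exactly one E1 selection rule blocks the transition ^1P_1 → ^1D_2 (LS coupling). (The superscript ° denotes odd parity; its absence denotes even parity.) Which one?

parity

Parity must change: even → even — fails.
ΔS = 0: S: 0 → 0 — passes.
ΔL = 0, ±1 (not L=0↔0): L: 1 → 2, ΔL = +1 — passes.
ΔJ = 0, ±1 (not J=0↔0): J: 1 → 2, ΔJ = +1 — passes.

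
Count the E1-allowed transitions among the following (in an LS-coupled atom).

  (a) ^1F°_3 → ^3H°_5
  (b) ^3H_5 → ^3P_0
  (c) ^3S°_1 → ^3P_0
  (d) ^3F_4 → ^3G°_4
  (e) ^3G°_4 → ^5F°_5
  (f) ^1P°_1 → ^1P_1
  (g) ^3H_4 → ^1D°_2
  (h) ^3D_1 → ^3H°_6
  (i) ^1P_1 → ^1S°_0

(a) forbidden (parity, ΔS, ΔL, ΔJ fail)
(b) forbidden (parity, ΔL, ΔJ fail)
(c) allowed
(d) allowed
(e) forbidden (parity, ΔS fail)
(f) allowed
(g) forbidden (ΔS, ΔL, ΔJ fail)
(h) forbidden (ΔL, ΔJ fail)
(i) allowed
Total allowed: 4 of 9.

4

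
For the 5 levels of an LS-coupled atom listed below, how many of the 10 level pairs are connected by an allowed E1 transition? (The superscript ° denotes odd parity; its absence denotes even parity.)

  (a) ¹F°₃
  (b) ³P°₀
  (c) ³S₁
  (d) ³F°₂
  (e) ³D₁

3

(a)–(b): forbidden (parity, ΔS, ΔL, ΔJ).
(a)–(c): forbidden (ΔS, ΔL, ΔJ).
(a)–(d): forbidden (parity, ΔS).
(a)–(e): forbidden (ΔS, ΔJ).
(b)–(c): allowed.
(b)–(d): forbidden (parity, ΔL, ΔJ).
(b)–(e): allowed.
(c)–(d): forbidden (ΔL).
(c)–(e): forbidden (parity, ΔL).
(d)–(e): allowed.
Allowed pairs: 3 of 10.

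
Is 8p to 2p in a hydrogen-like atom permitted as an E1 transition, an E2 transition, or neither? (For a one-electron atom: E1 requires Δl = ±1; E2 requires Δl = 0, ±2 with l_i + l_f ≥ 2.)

Δl = 1 − 1 = +0; l_i + l_f = 2.
E1 (Δl = ±1): not satisfied.
E2 (Δl = 0,±2, l_i+l_f ≥ 2): satisfied.

E2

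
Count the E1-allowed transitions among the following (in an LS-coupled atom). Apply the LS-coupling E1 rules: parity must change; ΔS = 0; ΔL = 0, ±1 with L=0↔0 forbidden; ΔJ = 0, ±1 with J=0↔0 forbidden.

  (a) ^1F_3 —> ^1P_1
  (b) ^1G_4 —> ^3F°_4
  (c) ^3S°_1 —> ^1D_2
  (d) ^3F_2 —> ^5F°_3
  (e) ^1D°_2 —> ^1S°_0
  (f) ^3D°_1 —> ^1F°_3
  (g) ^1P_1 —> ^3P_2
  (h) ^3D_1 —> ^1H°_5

(a) forbidden (parity, ΔL, ΔJ fail)
(b) forbidden (ΔS fails)
(c) forbidden (ΔS, ΔL fail)
(d) forbidden (ΔS fails)
(e) forbidden (parity, ΔL, ΔJ fail)
(f) forbidden (parity, ΔS, ΔJ fail)
(g) forbidden (parity, ΔS fail)
(h) forbidden (ΔS, ΔL, ΔJ fail)
Total allowed: 0 of 8.

0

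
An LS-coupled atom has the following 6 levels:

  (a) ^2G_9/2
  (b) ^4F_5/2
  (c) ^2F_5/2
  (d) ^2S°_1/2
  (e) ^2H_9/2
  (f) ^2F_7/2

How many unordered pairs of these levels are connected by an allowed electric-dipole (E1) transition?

0

(a)–(b): forbidden (parity, ΔS, ΔJ).
(a)–(c): forbidden (parity, ΔJ).
(a)–(d): forbidden (ΔL, ΔJ).
(a)–(e): forbidden (parity).
(a)–(f): forbidden (parity).
(b)–(c): forbidden (parity, ΔS).
(b)–(d): forbidden (ΔS, ΔL, ΔJ).
(b)–(e): forbidden (parity, ΔS, ΔL, ΔJ).
(b)–(f): forbidden (parity, ΔS).
(c)–(d): forbidden (ΔL, ΔJ).
(c)–(e): forbidden (parity, ΔL, ΔJ).
(c)–(f): forbidden (parity).
(d)–(e): forbidden (ΔL, ΔJ).
(d)–(f): forbidden (ΔL, ΔJ).
(e)–(f): forbidden (parity, ΔL).
Allowed pairs: 0 of 15.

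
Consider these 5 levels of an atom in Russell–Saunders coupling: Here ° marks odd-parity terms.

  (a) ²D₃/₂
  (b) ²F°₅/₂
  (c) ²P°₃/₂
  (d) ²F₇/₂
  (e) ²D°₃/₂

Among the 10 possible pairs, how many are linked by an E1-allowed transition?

4

(a)–(b): allowed.
(a)–(c): allowed.
(a)–(d): forbidden (parity, ΔJ).
(a)–(e): allowed.
(b)–(c): forbidden (parity, ΔL).
(b)–(d): allowed.
(b)–(e): forbidden (parity).
(c)–(d): forbidden (ΔL, ΔJ).
(c)–(e): forbidden (parity).
(d)–(e): forbidden (ΔJ).
Allowed pairs: 4 of 10.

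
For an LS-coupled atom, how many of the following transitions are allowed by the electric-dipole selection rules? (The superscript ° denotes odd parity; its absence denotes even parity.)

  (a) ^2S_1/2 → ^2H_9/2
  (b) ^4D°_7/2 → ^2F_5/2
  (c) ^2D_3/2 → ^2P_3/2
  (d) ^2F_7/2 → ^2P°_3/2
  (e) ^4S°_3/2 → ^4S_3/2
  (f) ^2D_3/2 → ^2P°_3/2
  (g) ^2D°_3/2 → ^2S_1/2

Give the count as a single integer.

(a) forbidden (parity, ΔL, ΔJ fail)
(b) forbidden (ΔS fails)
(c) forbidden (parity fails)
(d) forbidden (ΔL, ΔJ fail)
(e) forbidden (ΔL fails)
(f) allowed
(g) forbidden (ΔL fails)
Total allowed: 1 of 7.

1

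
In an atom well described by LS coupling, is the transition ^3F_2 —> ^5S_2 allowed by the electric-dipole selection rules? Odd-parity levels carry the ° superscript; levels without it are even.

forbidden

Parity must change: even → even — ✗.
ΔS = 0: S: 1 → 2 — ✗.
ΔL = 0, ±1 (not L=0↔0): L: 3 → 0, ΔL = -3 — ✗.
ΔJ = 0, ±1 (not J=0↔0): J: 2 → 2, ΔJ = +0 — ✓.
Rule(s) violated: parity, ΔS, ΔL.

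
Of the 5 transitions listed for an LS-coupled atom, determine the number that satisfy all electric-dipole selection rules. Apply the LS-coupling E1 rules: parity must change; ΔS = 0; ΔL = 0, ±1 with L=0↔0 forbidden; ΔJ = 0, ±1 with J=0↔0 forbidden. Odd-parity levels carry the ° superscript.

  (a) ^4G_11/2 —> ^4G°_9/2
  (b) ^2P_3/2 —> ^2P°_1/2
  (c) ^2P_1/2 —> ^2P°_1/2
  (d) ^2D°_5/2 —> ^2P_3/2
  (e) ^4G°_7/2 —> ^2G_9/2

(a) allowed
(b) allowed
(c) allowed
(d) allowed
(e) forbidden (ΔS fails)
Total allowed: 4 of 5.

4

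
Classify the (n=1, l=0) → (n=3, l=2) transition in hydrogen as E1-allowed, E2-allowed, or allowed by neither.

Δl = 2 − 0 = +2; l_i + l_f = 2.
E1 (Δl = ±1): not satisfied.
E2 (Δl = 0,±2, l_i+l_f ≥ 2): satisfied.

E2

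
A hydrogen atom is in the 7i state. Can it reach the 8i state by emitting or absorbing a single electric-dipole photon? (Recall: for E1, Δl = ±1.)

l: 6 → 6 (Δl = +0). Δl = ±1 fails.
The transition is electric-dipole forbidden.

forbidden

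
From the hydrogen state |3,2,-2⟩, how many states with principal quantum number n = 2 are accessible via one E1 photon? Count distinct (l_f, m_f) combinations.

E1 requires Δl = ±1, so l_f ∈ {1, 3}; with 0 ≤ l_f ≤ n_f−1 = 1, the allowed l_f values are {1}.
For l_f = 1: m_f ∈ {m_i−1, m_i, m_i+1} ∩ [−1, 1] = {-1} → 1 state.
Total: 1.

1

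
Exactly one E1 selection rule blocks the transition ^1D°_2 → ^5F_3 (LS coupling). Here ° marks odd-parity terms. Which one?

Initial level: S=0, L=2, J=2, parity odd. Final level: S=2, L=3, J=3, parity even.
Parity must change: odd → even — passes.
ΔS = 0: S: 0 → 2 — fails.
ΔL = 0, ±1 (not L=0↔0): L: 2 → 3, ΔL = +1 — passes.
ΔJ = 0, ±1 (not J=0↔0): J: 2 → 3, ΔJ = +1 — passes.

the ΔS = 0 rule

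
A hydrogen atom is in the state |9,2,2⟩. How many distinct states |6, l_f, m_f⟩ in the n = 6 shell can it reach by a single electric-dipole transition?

4

E1 requires Δl = ±1, so l_f ∈ {1, 3}; with 0 ≤ l_f ≤ n_f−1 = 5, the allowed l_f values are {1, 3}.
For l_f = 1: m_f ∈ {m_i−1, m_i, m_i+1} ∩ [−1, 1] = {1} → 1 state.
For l_f = 3: m_f ∈ {m_i−1, m_i, m_i+1} ∩ [−3, 3] = {1, 2, 3} → 3 states.
Total: 4.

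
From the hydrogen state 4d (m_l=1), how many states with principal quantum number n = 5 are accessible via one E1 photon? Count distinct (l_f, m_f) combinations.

E1 requires Δl = ±1, so l_f ∈ {1, 3}; with 0 ≤ l_f ≤ n_f−1 = 4, the allowed l_f values are {1, 3}.
For l_f = 1: m_f ∈ {m_i−1, m_i, m_i+1} ∩ [−1, 1] = {0, 1} → 2 states.
For l_f = 3: m_f ∈ {m_i−1, m_i, m_i+1} ∩ [−3, 3] = {0, 1, 2} → 3 states.
Total: 5.

5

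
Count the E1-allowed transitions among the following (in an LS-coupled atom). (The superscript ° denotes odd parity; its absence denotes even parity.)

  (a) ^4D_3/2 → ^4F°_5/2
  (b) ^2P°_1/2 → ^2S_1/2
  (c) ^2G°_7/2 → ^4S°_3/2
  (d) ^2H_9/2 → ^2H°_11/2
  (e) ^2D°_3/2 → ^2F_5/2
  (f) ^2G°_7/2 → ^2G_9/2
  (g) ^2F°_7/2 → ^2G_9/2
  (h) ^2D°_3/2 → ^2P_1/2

(a) allowed
(b) allowed
(c) forbidden (parity, ΔS, ΔL, ΔJ fail)
(d) allowed
(e) allowed
(f) allowed
(g) allowed
(h) allowed
Total allowed: 7 of 8.

7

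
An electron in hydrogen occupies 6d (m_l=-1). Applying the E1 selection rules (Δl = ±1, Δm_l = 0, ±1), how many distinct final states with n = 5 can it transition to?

5

E1 requires Δl = ±1, so l_f ∈ {1, 3}; with 0 ≤ l_f ≤ n_f−1 = 4, the allowed l_f values are {1, 3}.
For l_f = 1: m_f ∈ {m_i−1, m_i, m_i+1} ∩ [−1, 1] = {-1, 0} → 2 states.
For l_f = 3: m_f ∈ {m_i−1, m_i, m_i+1} ∩ [−3, 3] = {-2, -1, 0} → 3 states.
Total: 5.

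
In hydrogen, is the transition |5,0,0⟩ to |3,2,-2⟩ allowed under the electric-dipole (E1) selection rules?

forbidden

Initial l = 0, final l = 2, so Δl = +2. E1 requires Δl = ±1: ✗.
Δm_l = -2 − (0) = -2. E1 requires Δm_l = 0, ±1: ✗.
The transition is electric-dipole forbidden.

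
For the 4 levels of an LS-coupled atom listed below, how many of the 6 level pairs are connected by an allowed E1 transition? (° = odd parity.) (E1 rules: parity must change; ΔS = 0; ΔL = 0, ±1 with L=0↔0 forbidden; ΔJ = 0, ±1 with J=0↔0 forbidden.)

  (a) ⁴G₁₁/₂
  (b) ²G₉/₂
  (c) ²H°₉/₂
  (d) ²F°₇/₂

(a)–(b): forbidden (parity, ΔS).
(a)–(c): forbidden (ΔS).
(a)–(d): forbidden (ΔS, ΔJ).
(b)–(c): allowed.
(b)–(d): allowed.
(c)–(d): forbidden (parity, ΔL).
Allowed pairs: 2 of 6.

2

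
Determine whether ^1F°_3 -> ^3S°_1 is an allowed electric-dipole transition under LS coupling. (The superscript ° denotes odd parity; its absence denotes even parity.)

forbidden

Initial level: S=0, L=3, J=3, parity odd. Final level: S=1, L=0, J=1, parity odd.
ΔJ = 0, ±1 (not J=0↔0): J: 3 → 1, ΔJ = -2 — violated.
Parity must change: odd → odd — violated.
ΔS = 0: S: 0 → 1 — violated.
ΔL = 0, ±1 (not L=0↔0): L: 3 → 0, ΔL = -3 — violated.
Rule(s) violated: parity, ΔS, ΔL, ΔJ.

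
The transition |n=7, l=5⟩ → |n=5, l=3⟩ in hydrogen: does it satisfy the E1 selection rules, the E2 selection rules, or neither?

Δl = 3 − 5 = -2; l_i + l_f = 8.
E1 (Δl = ±1): not satisfied.
E2 (Δl = 0,±2, l_i+l_f ≥ 2): satisfied.

E2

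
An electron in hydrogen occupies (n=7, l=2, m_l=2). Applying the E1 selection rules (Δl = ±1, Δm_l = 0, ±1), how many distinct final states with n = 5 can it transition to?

4

E1 requires Δl = ±1, so l_f ∈ {1, 3}; with 0 ≤ l_f ≤ n_f−1 = 4, the allowed l_f values are {1, 3}.
For l_f = 1: m_f ∈ {m_i−1, m_i, m_i+1} ∩ [−1, 1] = {1} → 1 state.
For l_f = 3: m_f ∈ {m_i−1, m_i, m_i+1} ∩ [−3, 3] = {1, 2, 3} → 3 states.
Total: 4.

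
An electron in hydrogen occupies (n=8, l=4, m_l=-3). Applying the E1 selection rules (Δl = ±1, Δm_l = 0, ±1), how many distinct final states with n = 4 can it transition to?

2

E1 requires Δl = ±1, so l_f ∈ {3, 5}; with 0 ≤ l_f ≤ n_f−1 = 3, the allowed l_f values are {3}.
For l_f = 3: m_f ∈ {m_i−1, m_i, m_i+1} ∩ [−3, 3] = {-3, -2} → 2 states.
Total: 2.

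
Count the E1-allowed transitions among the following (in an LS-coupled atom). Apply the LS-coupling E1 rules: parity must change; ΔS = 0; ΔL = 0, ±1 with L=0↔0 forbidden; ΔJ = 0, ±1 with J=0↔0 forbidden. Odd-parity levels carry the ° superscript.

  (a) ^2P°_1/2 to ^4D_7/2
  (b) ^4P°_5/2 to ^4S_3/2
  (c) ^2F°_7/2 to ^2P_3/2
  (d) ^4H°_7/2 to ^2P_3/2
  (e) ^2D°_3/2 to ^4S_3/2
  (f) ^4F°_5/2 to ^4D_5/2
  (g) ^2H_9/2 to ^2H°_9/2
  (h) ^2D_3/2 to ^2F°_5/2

(a) forbidden (ΔS, ΔJ fail)
(b) allowed
(c) forbidden (ΔL, ΔJ fail)
(d) forbidden (ΔS, ΔL, ΔJ fail)
(e) forbidden (ΔS, ΔL fail)
(f) allowed
(g) allowed
(h) allowed
Total allowed: 4 of 8.

4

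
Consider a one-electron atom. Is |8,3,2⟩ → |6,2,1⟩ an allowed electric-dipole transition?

Δl = 2 − 3 = -1; the E1 rule Δl = ±1 is passes.
m_l: 2 → 1 (Δm_l = -1). |Δm_l| ≤ 1 passes.
All E1 selection rules are satisfied.

allowed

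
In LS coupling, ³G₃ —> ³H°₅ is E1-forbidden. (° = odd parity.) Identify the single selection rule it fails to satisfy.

the ΔJ = 0, ±1 rule

ΔL = 0, ±1 (not L=0↔0): L: 4 → 5, ΔL = +1 — passes.
Parity must change: even → odd — passes.
ΔS = 0: S: 1 → 1 — passes.
ΔJ = 0, ±1 (not J=0↔0): J: 3 → 5, ΔJ = +2 — fails.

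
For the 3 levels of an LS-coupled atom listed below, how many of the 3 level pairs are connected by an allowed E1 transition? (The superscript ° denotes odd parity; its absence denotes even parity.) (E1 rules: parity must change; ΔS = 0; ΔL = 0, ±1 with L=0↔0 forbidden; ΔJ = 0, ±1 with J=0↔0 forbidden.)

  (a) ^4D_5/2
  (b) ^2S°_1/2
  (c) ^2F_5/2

(a)–(b): forbidden (ΔS, ΔL, ΔJ).
(a)–(c): forbidden (parity, ΔS).
(b)–(c): forbidden (ΔL, ΔJ).
Allowed pairs: 0 of 3.

0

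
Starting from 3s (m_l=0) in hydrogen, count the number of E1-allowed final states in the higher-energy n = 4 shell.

3

E1 requires Δl = ±1, so l_f ∈ {-1, 1}; with 0 ≤ l_f ≤ n_f−1 = 3, the allowed l_f values are {1}.
For l_f = 1: m_f ∈ {m_i−1, m_i, m_i+1} ∩ [−1, 1] = {-1, 0, 1} → 3 states.
Total: 3.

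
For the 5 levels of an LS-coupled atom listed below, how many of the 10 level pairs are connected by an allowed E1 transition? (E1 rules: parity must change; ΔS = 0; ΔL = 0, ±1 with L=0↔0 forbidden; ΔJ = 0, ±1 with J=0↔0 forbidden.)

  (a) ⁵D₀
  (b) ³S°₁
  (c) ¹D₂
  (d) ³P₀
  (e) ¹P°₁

2

(a)–(b): forbidden (ΔS, ΔL).
(a)–(c): forbidden (parity, ΔS, ΔJ).
(a)–(d): forbidden (parity, ΔS, ΔJ).
(a)–(e): forbidden (ΔS).
(b)–(c): forbidden (ΔS, ΔL).
(b)–(d): allowed.
(b)–(e): forbidden (parity, ΔS).
(c)–(d): forbidden (parity, ΔS, ΔJ).
(c)–(e): allowed.
(d)–(e): forbidden (ΔS).
Allowed pairs: 2 of 10.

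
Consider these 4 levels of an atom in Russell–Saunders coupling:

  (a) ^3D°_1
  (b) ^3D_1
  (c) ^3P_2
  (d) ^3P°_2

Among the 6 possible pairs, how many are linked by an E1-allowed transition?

(a)–(b): allowed.
(a)–(c): allowed.
(a)–(d): forbidden (parity).
(b)–(c): forbidden (parity).
(b)–(d): allowed.
(c)–(d): allowed.
Allowed pairs: 4 of 6.

4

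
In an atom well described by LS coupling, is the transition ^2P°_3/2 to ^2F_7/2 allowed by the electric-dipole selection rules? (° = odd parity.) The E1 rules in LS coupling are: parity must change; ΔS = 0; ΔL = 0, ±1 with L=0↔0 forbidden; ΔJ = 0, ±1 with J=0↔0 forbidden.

ΔJ = 0, ±1 (not J=0↔0): J: 3/2 → 7/2, ΔJ = +2 — violated.
Parity must change: odd → even — satisfied.
ΔS = 0: S: 1/2 → 1/2 — satisfied.
ΔL = 0, ±1 (not L=0↔0): L: 1 → 3, ΔL = +2 — violated.
Rule(s) violated: ΔL, ΔJ.

forbidden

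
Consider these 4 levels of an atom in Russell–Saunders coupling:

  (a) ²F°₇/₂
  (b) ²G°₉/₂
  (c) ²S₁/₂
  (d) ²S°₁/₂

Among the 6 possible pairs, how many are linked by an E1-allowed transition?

(a)–(b): forbidden (parity).
(a)–(c): forbidden (ΔL, ΔJ).
(a)–(d): forbidden (parity, ΔL, ΔJ).
(b)–(c): forbidden (ΔL, ΔJ).
(b)–(d): forbidden (parity, ΔL, ΔJ).
(c)–(d): forbidden (ΔL).
Allowed pairs: 0 of 6.

0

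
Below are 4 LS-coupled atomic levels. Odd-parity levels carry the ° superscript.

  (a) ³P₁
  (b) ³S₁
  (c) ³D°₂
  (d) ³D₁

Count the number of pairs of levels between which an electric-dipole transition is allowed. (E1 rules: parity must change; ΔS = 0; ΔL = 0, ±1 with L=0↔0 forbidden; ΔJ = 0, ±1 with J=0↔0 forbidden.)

2

(a)–(b): forbidden (parity).
(a)–(c): allowed.
(a)–(d): forbidden (parity).
(b)–(c): forbidden (ΔL).
(b)–(d): forbidden (parity, ΔL).
(c)–(d): allowed.
Allowed pairs: 2 of 6.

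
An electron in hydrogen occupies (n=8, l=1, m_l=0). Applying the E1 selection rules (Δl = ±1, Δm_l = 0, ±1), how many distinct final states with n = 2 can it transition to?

E1 requires Δl = ±1, so l_f ∈ {0, 2}; with 0 ≤ l_f ≤ n_f−1 = 1, the allowed l_f values are {0}.
For l_f = 0: m_f ∈ {m_i−1, m_i, m_i+1} ∩ [−0, 0] = {0} → 1 state.
Total: 1.

1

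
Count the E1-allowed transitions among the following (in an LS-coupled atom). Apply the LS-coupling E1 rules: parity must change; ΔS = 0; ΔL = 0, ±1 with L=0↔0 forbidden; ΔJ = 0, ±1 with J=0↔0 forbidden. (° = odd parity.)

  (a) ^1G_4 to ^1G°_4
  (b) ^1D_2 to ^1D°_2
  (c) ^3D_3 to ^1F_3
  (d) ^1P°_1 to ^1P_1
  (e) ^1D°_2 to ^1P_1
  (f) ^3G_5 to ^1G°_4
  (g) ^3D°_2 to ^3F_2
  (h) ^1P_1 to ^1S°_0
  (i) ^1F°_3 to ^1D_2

7

(a) allowed
(b) allowed
(c) forbidden (parity, ΔS fail)
(d) allowed
(e) allowed
(f) forbidden (ΔS fails)
(g) allowed
(h) allowed
(i) allowed
Total allowed: 7 of 9.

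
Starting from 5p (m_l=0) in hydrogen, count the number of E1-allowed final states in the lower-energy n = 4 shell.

4

E1 requires Δl = ±1, so l_f ∈ {0, 2}; with 0 ≤ l_f ≤ n_f−1 = 3, the allowed l_f values are {0, 2}.
For l_f = 0: m_f ∈ {m_i−1, m_i, m_i+1} ∩ [−0, 0] = {0} → 1 state.
For l_f = 2: m_f ∈ {m_i−1, m_i, m_i+1} ∩ [−2, 2] = {-1, 0, 1} → 3 states.
Total: 4.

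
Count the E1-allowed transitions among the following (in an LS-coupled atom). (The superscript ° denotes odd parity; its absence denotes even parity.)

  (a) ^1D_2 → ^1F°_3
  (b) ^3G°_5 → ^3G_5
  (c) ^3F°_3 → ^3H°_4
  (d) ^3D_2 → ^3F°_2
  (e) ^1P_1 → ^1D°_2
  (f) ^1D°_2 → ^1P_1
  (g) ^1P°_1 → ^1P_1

6

(a) allowed
(b) allowed
(c) forbidden (parity, ΔL fail)
(d) allowed
(e) allowed
(f) allowed
(g) allowed
Total allowed: 6 of 7.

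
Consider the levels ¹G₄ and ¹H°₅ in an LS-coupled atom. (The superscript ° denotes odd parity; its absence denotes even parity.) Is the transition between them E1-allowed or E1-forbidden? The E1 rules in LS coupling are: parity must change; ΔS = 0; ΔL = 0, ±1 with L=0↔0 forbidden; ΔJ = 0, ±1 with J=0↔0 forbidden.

Reading off the term symbols: S 0→0, L 4→5, J 4→5, parity even→odd.
Parity must change: even → odd — satisfied.
ΔS = 0: S: 0 → 0 — satisfied.
ΔL = 0, ±1 (not L=0↔0): L: 4 → 5, ΔL = +1 — satisfied.
ΔJ = 0, ±1 (not J=0↔0): J: 4 → 5, ΔJ = +1 — satisfied.
All four E1 rules are satisfied.

allowed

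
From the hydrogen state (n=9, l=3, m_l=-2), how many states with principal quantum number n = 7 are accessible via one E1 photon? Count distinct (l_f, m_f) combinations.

E1 requires Δl = ±1, so l_f ∈ {2, 4}; with 0 ≤ l_f ≤ n_f−1 = 6, the allowed l_f values are {2, 4}.
For l_f = 2: m_f ∈ {m_i−1, m_i, m_i+1} ∩ [−2, 2] = {-2, -1} → 2 states.
For l_f = 4: m_f ∈ {m_i−1, m_i, m_i+1} ∩ [−4, 4] = {-3, -2, -1} → 3 states.
Total: 5.

5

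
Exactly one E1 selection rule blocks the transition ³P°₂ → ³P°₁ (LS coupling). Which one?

Reading off the term symbols: S 1→1, L 1→1, J 2→1, parity odd→odd.
Parity must change: odd → odd — violated.
ΔS = 0: S: 1 → 1 — satisfied.
ΔL = 0, ±1 (not L=0↔0): L: 1 → 1, ΔL = +0 — satisfied.
ΔJ = 0, ±1 (not J=0↔0): J: 2 → 1, ΔJ = -1 — satisfied.

parity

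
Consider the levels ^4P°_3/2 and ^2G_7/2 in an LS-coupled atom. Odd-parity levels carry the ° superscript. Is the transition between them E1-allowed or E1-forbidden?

Initial level: S=3/2, L=1, J=3/2, parity odd. Final level: S=1/2, L=4, J=7/2, parity even.
ΔS = 0: S: 3/2 → 1/2 — violated.
ΔJ = 0, ±1 (not J=0↔0): J: 3/2 → 7/2, ΔJ = +2 — violated.
ΔL = 0, ±1 (not L=0↔0): L: 1 → 4, ΔL = +3 — violated.
Parity must change: odd → even — satisfied.
Rule(s) violated: ΔS, ΔL, ΔJ.

forbidden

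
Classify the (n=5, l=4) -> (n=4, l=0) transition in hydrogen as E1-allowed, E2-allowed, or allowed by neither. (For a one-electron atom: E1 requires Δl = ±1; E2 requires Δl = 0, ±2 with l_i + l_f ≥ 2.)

neither

Δl = 0 − 4 = -4; l_i + l_f = 4.
E1 (Δl = ±1): not satisfied.
E2 (Δl = 0,±2, l_i+l_f ≥ 2): not satisfied.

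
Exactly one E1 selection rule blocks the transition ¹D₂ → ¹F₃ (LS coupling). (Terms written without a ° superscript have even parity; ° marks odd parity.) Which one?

Parity must change: even → even — violated.
ΔJ = 0, ±1 (not J=0↔0): J: 2 → 3, ΔJ = +1 — satisfied.
ΔS = 0: S: 0 → 0 — satisfied.
ΔL = 0, ±1 (not L=0↔0): L: 2 → 3, ΔL = +1 — satisfied.

parity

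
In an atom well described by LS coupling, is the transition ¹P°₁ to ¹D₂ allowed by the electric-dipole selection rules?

allowed

Parity must change: odd → even — passes.
ΔS = 0: S: 0 → 0 — passes.
ΔL = 0, ±1 (not L=0↔0): L: 1 → 2, ΔL = +1 — passes.
ΔJ = 0, ±1 (not J=0↔0): J: 1 → 2, ΔJ = +1 — passes.
All four E1 rules are satisfied.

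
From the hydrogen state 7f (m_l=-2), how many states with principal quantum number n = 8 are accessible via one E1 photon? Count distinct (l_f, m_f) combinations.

E1 requires Δl = ±1, so l_f ∈ {2, 4}; with 0 ≤ l_f ≤ n_f−1 = 7, the allowed l_f values are {2, 4}.
For l_f = 2: m_f ∈ {m_i−1, m_i, m_i+1} ∩ [−2, 2] = {-2, -1} → 2 states.
For l_f = 4: m_f ∈ {m_i−1, m_i, m_i+1} ∩ [−4, 4] = {-3, -2, -1} → 3 states.
Total: 5.

5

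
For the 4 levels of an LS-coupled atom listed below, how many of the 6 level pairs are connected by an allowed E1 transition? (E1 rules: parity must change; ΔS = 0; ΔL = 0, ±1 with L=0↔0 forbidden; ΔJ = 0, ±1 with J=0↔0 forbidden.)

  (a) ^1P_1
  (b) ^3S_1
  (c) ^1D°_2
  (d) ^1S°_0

(a)–(b): forbidden (parity, ΔS).
(a)–(c): allowed.
(a)–(d): allowed.
(b)–(c): forbidden (ΔS, ΔL).
(b)–(d): forbidden (ΔS, ΔL).
(c)–(d): forbidden (parity, ΔL, ΔJ).
Allowed pairs: 2 of 6.

2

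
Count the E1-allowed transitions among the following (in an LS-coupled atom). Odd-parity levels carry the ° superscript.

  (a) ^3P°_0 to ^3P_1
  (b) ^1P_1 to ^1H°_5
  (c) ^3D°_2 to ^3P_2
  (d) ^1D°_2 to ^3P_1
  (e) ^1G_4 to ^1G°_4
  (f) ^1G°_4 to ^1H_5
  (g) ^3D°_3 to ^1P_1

4

(a) allowed
(b) forbidden (ΔL, ΔJ fail)
(c) allowed
(d) forbidden (ΔS fails)
(e) allowed
(f) allowed
(g) forbidden (ΔS, ΔJ fail)
Total allowed: 4 of 7.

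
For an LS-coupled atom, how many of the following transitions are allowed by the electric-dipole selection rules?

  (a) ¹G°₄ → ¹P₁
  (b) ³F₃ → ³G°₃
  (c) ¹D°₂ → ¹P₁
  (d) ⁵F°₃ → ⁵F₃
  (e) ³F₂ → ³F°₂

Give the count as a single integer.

4

(a) forbidden (ΔL, ΔJ fail)
(b) allowed
(c) allowed
(d) allowed
(e) allowed
Total allowed: 4 of 5.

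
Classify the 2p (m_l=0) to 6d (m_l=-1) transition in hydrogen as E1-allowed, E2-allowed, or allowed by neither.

Δl = 2 − 1 = +1; l_i + l_f = 3.
Δm_l = -1.
E1 (Δl = ±1, |Δm_l| ≤ 1): satisfied.
E2 (Δl = 0,±2, l_i+l_f ≥ 2, |Δm_l| ≤ 2): not satisfied.

E1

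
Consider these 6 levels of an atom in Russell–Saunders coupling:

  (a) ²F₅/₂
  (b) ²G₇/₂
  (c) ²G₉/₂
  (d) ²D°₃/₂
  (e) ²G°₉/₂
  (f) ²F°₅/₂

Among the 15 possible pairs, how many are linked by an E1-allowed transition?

(a)–(b): forbidden (parity).
(a)–(c): forbidden (parity, ΔJ).
(a)–(d): allowed.
(a)–(e): forbidden (ΔJ).
(a)–(f): allowed.
(b)–(c): forbidden (parity).
(b)–(d): forbidden (ΔL, ΔJ).
(b)–(e): allowed.
(b)–(f): allowed.
(c)–(d): forbidden (ΔL, ΔJ).
(c)–(e): allowed.
(c)–(f): forbidden (ΔJ).
(d)–(e): forbidden (parity, ΔL, ΔJ).
(d)–(f): forbidden (parity).
(e)–(f): forbidden (parity, ΔJ).
Allowed pairs: 5 of 15.

5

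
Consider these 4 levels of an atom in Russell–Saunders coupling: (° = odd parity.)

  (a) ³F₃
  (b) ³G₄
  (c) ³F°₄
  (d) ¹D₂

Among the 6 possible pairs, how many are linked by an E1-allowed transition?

(a)–(b): forbidden (parity).
(a)–(c): allowed.
(a)–(d): forbidden (parity, ΔS).
(b)–(c): allowed.
(b)–(d): forbidden (parity, ΔS, ΔL, ΔJ).
(c)–(d): forbidden (ΔS, ΔJ).
Allowed pairs: 2 of 6.

2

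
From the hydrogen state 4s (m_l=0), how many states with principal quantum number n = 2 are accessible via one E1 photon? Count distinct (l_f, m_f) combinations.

E1 requires Δl = ±1, so l_f ∈ {-1, 1}; with 0 ≤ l_f ≤ n_f−1 = 1, the allowed l_f values are {1}.
For l_f = 1: m_f ∈ {m_i−1, m_i, m_i+1} ∩ [−1, 1] = {-1, 0, 1} → 3 states.
Total: 3.

3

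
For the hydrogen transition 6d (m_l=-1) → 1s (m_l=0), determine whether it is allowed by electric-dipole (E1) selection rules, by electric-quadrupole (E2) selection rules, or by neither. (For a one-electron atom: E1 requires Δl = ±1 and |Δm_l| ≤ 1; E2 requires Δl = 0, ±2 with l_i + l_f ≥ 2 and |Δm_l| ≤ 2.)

Δl = 0 − 2 = -2; l_i + l_f = 2.
Δm_l = +1.
E1 (Δl = ±1, |Δm_l| ≤ 1): not satisfied.
E2 (Δl = 0,±2, l_i+l_f ≥ 2, |Δm_l| ≤ 2): satisfied.

E2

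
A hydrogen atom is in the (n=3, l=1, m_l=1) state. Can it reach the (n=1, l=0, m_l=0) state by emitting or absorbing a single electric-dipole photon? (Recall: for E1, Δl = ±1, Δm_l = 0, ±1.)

l: 1 → 0 (Δl = -1). Δl = ±1 ✓.
m_l: 1 → 0 (Δm_l = -1). |Δm_l| ≤ 1 ✓.
All E1 selection rules are satisfied.

allowed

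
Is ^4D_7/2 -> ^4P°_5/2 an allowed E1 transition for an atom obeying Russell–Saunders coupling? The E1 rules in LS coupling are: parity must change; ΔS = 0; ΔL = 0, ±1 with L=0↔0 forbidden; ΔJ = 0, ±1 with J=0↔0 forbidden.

Reading off the term symbols: S 3/2→3/2, L 2→1, J 7/2→5/2, parity even→odd.
Parity must change: even → odd — passes.
ΔS = 0: S: 3/2 → 3/2 — passes.
ΔL = 0, ±1 (not L=0↔0): L: 2 → 1, ΔL = -1 — passes.
ΔJ = 0, ±1 (not J=0↔0): J: 7/2 → 5/2, ΔJ = -1 — passes.
All four E1 rules are satisfied.

allowed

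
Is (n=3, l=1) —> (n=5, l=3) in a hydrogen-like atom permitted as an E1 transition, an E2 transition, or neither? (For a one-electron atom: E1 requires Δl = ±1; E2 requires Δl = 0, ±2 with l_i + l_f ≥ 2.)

E2

Δl = 3 − 1 = +2; l_i + l_f = 4.
E1 (Δl = ±1): not satisfied.
E2 (Δl = 0,±2, l_i+l_f ≥ 2): satisfied.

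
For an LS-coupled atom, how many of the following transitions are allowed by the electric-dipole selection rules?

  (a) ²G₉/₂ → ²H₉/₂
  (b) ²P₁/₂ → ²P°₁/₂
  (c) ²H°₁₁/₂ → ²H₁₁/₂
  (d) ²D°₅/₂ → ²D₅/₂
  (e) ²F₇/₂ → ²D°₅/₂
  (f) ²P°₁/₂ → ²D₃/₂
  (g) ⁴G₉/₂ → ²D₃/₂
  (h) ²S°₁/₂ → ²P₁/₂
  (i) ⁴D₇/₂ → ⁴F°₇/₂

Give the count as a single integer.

(a) forbidden (parity fails)
(b) allowed
(c) allowed
(d) allowed
(e) allowed
(f) allowed
(g) forbidden (parity, ΔS, ΔL, ΔJ fail)
(h) allowed
(i) allowed
Total allowed: 7 of 9.

7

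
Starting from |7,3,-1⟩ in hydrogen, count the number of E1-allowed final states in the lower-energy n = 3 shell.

3

E1 requires Δl = ±1, so l_f ∈ {2, 4}; with 0 ≤ l_f ≤ n_f−1 = 2, the allowed l_f values are {2}.
For l_f = 2: m_f ∈ {m_i−1, m_i, m_i+1} ∩ [−2, 2] = {-2, -1, 0} → 3 states.
Total: 3.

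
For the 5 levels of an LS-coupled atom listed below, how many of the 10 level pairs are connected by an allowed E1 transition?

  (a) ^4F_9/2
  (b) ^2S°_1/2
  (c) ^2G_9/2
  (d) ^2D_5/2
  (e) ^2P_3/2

(a)–(b): forbidden (ΔS, ΔL, ΔJ).
(a)–(c): forbidden (parity, ΔS).
(a)–(d): forbidden (parity, ΔS, ΔJ).
(a)–(e): forbidden (parity, ΔS, ΔL, ΔJ).
(b)–(c): forbidden (ΔL, ΔJ).
(b)–(d): forbidden (ΔL, ΔJ).
(b)–(e): allowed.
(c)–(d): forbidden (parity, ΔL, ΔJ).
(c)–(e): forbidden (parity, ΔL, ΔJ).
(d)–(e): forbidden (parity).
Allowed pairs: 1 of 10.

1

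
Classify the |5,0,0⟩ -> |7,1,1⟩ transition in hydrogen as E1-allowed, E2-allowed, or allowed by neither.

Δl = 1 − 0 = +1; l_i + l_f = 1.
Δm_l = +1.
E1 (Δl = ±1, |Δm_l| ≤ 1): satisfied.
E2 (Δl = 0,±2, l_i+l_f ≥ 2, |Δm_l| ≤ 2): not satisfied.

E1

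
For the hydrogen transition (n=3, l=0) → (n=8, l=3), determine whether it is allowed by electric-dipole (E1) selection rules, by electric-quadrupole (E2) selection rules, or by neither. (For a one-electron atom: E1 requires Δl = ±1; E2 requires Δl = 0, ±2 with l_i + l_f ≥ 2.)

Δl = 3 − 0 = +3; l_i + l_f = 3.
E1 (Δl = ±1): not satisfied.
E2 (Δl = 0,±2, l_i+l_f ≥ 2): not satisfied.

neither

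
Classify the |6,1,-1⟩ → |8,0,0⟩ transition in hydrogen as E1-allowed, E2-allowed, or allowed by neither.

E1

Δl = 0 − 1 = -1; l_i + l_f = 1.
Δm_l = +1.
E1 (Δl = ±1, |Δm_l| ≤ 1): satisfied.
E2 (Δl = 0,±2, l_i+l_f ≥ 2, |Δm_l| ≤ 2): not satisfied.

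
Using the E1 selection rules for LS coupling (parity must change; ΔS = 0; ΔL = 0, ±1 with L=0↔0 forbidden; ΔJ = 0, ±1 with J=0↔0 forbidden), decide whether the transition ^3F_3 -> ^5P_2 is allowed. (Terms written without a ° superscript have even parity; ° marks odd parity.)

Parity must change: even → even — violated.
ΔS = 0: S: 1 → 2 — violated.
ΔL = 0, ±1 (not L=0↔0): L: 3 → 1, ΔL = -2 — violated.
ΔJ = 0, ±1 (not J=0↔0): J: 3 → 2, ΔJ = -1 — satisfied.
Rule(s) violated: parity, ΔS, ΔL.

forbidden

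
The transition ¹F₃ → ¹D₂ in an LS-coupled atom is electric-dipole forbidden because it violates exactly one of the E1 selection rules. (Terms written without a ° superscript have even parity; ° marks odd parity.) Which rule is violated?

Initial level: S=0, L=3, J=3, parity even. Final level: S=0, L=2, J=2, parity even.
Parity must change: even → even — fails.
ΔS = 0: S: 0 → 0 — passes.
ΔL = 0, ±1 (not L=0↔0): L: 3 → 2, ΔL = -1 — passes.
ΔJ = 0, ±1 (not J=0↔0): J: 3 → 2, ΔJ = -1 — passes.

parity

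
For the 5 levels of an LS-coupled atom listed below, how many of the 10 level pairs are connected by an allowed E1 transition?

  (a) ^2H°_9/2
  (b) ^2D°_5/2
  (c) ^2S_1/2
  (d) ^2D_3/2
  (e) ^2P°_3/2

(a)–(b): forbidden (parity, ΔL, ΔJ).
(a)–(c): forbidden (ΔL, ΔJ).
(a)–(d): forbidden (ΔL, ΔJ).
(a)–(e): forbidden (parity, ΔL, ΔJ).
(b)–(c): forbidden (ΔL, ΔJ).
(b)–(d): allowed.
(b)–(e): forbidden (parity).
(c)–(d): forbidden (parity, ΔL).
(c)–(e): allowed.
(d)–(e): allowed.
Allowed pairs: 3 of 10.

3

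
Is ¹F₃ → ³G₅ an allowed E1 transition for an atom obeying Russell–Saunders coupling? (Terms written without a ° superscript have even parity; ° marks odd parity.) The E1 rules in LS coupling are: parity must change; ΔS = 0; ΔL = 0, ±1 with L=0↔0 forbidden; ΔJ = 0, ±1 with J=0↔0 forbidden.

forbidden

Parity must change: even → even — fails.
ΔJ = 0, ±1 (not J=0↔0): J: 3 → 5, ΔJ = +2 — fails.
ΔL = 0, ±1 (not L=0↔0): L: 3 → 4, ΔL = +1 — passes.
ΔS = 0: S: 0 → 1 — fails.
Rule(s) violated: parity, ΔS, ΔJ.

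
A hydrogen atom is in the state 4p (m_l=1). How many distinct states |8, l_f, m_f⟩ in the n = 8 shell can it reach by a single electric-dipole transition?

E1 requires Δl = ±1, so l_f ∈ {0, 2}; with 0 ≤ l_f ≤ n_f−1 = 7, the allowed l_f values are {0, 2}.
For l_f = 0: m_f ∈ {m_i−1, m_i, m_i+1} ∩ [−0, 0] = {0} → 1 state.
For l_f = 2: m_f ∈ {m_i−1, m_i, m_i+1} ∩ [−2, 2] = {0, 1, 2} → 3 states.
Total: 4.

4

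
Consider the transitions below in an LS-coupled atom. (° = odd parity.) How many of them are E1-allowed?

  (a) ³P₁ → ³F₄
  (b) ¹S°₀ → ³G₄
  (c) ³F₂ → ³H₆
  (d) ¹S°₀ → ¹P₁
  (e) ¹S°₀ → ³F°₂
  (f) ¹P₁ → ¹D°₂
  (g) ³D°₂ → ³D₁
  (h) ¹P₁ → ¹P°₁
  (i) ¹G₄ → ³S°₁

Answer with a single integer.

4

(a) forbidden (parity, ΔL, ΔJ fail)
(b) forbidden (ΔS, ΔL, ΔJ fail)
(c) forbidden (parity, ΔL, ΔJ fail)
(d) allowed
(e) forbidden (parity, ΔS, ΔL, ΔJ fail)
(f) allowed
(g) allowed
(h) allowed
(i) forbidden (ΔS, ΔL, ΔJ fail)
Total allowed: 4 of 9.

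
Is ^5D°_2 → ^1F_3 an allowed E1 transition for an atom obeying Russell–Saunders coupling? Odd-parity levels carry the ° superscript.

forbidden

Initial level: S=2, L=2, J=2, parity odd. Final level: S=0, L=3, J=3, parity even.
ΔS = 0: S: 2 → 0 — fails.
ΔJ = 0, ±1 (not J=0↔0): J: 2 → 3, ΔJ = +1 — ok.
ΔL = 0, ±1 (not L=0↔0): L: 2 → 3, ΔL = +1 — ok.
Parity must change: odd → even — ok.
Rule(s) violated: ΔS.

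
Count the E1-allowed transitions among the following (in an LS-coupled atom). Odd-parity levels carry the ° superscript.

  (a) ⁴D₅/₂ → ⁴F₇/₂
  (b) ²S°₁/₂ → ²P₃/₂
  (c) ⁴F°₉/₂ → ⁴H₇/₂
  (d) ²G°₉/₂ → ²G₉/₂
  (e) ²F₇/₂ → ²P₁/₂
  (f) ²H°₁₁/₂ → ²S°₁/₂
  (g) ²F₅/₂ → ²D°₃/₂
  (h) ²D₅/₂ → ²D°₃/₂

4

(a) forbidden (parity fails)
(b) allowed
(c) forbidden (ΔL fails)
(d) allowed
(e) forbidden (parity, ΔL, ΔJ fail)
(f) forbidden (parity, ΔL, ΔJ fail)
(g) allowed
(h) allowed
Total allowed: 4 of 8.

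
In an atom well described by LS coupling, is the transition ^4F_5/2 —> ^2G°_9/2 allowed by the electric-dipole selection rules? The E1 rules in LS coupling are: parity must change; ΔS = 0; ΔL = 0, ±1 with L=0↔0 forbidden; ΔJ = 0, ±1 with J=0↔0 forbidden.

forbidden

Reading off the term symbols: S 3/2→1/2, L 3→4, J 5/2→9/2, parity even→odd.
ΔJ = 0, ±1 (not J=0↔0): J: 5/2 → 9/2, ΔJ = +2 — fails.
Parity must change: even → odd — ok.
ΔS = 0: S: 3/2 → 1/2 — fails.
ΔL = 0, ±1 (not L=0↔0): L: 3 → 4, ΔL = +1 — ok.
Rule(s) violated: ΔS, ΔJ.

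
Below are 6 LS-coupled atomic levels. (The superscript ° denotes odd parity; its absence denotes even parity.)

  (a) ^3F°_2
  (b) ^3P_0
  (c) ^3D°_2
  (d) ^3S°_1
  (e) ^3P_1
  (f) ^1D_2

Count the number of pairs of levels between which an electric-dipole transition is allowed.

(a)–(b): forbidden (ΔL, ΔJ).
(a)–(c): forbidden (parity).
(a)–(d): forbidden (parity, ΔL).
(a)–(e): forbidden (ΔL).
(a)–(f): forbidden (ΔS).
(b)–(c): forbidden (ΔJ).
(b)–(d): allowed.
(b)–(e): forbidden (parity).
(b)–(f): forbidden (parity, ΔS, ΔJ).
(c)–(d): forbidden (parity, ΔL).
(c)–(e): allowed.
(c)–(f): forbidden (ΔS).
(d)–(e): allowed.
(d)–(f): forbidden (ΔS, ΔL).
(e)–(f): forbidden (parity, ΔS).
Allowed pairs: 3 of 15.

3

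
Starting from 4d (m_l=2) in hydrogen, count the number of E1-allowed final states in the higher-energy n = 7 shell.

E1 requires Δl = ±1, so l_f ∈ {1, 3}; with 0 ≤ l_f ≤ n_f−1 = 6, the allowed l_f values are {1, 3}.
For l_f = 1: m_f ∈ {m_i−1, m_i, m_i+1} ∩ [−1, 1] = {1} → 1 state.
For l_f = 3: m_f ∈ {m_i−1, m_i, m_i+1} ∩ [−3, 3] = {1, 2, 3} → 3 states.
Total: 4.

4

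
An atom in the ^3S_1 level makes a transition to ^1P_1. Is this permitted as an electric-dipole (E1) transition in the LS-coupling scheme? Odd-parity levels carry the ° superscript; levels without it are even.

forbidden

Initial level: S=1, L=0, J=1, parity even. Final level: S=0, L=1, J=1, parity even.
ΔS = 0: S: 1 → 0 — fails.
ΔL = 0, ±1 (not L=0↔0): L: 0 → 1, ΔL = +1 — passes.
Parity must change: even → even — fails.
ΔJ = 0, ±1 (not J=0↔0): J: 1 → 1, ΔJ = +0 — passes.
Rule(s) violated: parity, ΔS.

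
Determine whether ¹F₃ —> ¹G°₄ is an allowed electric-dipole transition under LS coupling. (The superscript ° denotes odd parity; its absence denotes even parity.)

Reading off the term symbols: S 0→0, L 3→4, J 3→4, parity even→odd.
Parity must change: even → odd — passes.
ΔJ = 0, ±1 (not J=0↔0): J: 3 → 4, ΔJ = +1 — passes.
ΔS = 0: S: 0 → 0 — passes.
ΔL = 0, ±1 (not L=0↔0): L: 3 → 4, ΔL = +1 — passes.
All four E1 rules are satisfied.

allowed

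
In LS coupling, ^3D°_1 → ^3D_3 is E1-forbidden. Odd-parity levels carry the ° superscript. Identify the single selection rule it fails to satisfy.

the ΔJ = 0, ±1 rule

Parity must change: odd → even — satisfied.
ΔS = 0: S: 1 → 1 — satisfied.
ΔL = 0, ±1 (not L=0↔0): L: 2 → 2, ΔL = +0 — satisfied.
ΔJ = 0, ±1 (not J=0↔0): J: 1 → 3, ΔJ = +2 — violated.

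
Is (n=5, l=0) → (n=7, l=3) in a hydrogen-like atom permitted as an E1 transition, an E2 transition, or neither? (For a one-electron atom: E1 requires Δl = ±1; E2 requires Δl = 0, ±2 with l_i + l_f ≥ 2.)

neither

Δl = 3 − 0 = +3; l_i + l_f = 3.
E1 (Δl = ±1): not satisfied.
E2 (Δl = 0,±2, l_i+l_f ≥ 2): not satisfied.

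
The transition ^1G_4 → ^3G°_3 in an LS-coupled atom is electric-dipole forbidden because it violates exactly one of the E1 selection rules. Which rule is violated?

the ΔS = 0 rule

Reading off the term symbols: S 0→1, L 4→4, J 4→3, parity even→odd.
Parity must change: even → odd — ok.
ΔJ = 0, ±1 (not J=0↔0): J: 4 → 3, ΔJ = -1 — ok.
ΔS = 0: S: 0 → 1 — fails.
ΔL = 0, ±1 (not L=0↔0): L: 4 → 4, ΔL = +0 — ok.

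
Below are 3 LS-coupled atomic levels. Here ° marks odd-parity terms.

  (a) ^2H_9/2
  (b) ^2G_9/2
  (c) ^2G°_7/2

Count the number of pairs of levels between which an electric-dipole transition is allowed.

2

(a)–(b): forbidden (parity).
(a)–(c): allowed.
(b)–(c): allowed.
Allowed pairs: 2 of 3.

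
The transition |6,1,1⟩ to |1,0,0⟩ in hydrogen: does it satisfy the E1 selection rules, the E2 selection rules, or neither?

E1

Δl = 0 − 1 = -1; l_i + l_f = 1.
Δm_l = -1.
E1 (Δl = ±1, |Δm_l| ≤ 1): satisfied.
E2 (Δl = 0,±2, l_i+l_f ≥ 2, |Δm_l| ≤ 2): not satisfied.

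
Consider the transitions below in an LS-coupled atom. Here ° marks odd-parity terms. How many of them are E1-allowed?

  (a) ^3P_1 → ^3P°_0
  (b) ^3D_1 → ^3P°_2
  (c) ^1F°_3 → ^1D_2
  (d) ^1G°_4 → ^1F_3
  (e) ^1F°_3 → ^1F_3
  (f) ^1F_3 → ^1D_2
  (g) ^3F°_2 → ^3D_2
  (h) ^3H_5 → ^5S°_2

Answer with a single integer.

(a) allowed
(b) allowed
(c) allowed
(d) allowed
(e) allowed
(f) forbidden (parity fails)
(g) allowed
(h) forbidden (ΔS, ΔL, ΔJ fail)
Total allowed: 6 of 8.

6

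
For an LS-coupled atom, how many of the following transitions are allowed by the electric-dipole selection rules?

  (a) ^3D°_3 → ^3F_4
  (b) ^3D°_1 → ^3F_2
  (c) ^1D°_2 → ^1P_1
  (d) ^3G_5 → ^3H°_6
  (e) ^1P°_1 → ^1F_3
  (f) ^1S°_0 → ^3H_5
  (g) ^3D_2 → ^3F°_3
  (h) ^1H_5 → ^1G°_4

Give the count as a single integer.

6

(a) allowed
(b) allowed
(c) allowed
(d) allowed
(e) forbidden (ΔL, ΔJ fail)
(f) forbidden (ΔS, ΔL, ΔJ fail)
(g) allowed
(h) allowed
Total allowed: 6 of 8.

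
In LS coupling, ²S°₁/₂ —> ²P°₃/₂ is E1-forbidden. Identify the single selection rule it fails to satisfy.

Initial level: S=1/2, L=0, J=1/2, parity odd. Final level: S=1/2, L=1, J=3/2, parity odd.
Parity must change: odd → odd — ✗.
ΔS = 0: S: 1/2 → 1/2 — ✓.
ΔL = 0, ±1 (not L=0↔0): L: 0 → 1, ΔL = +1 — ✓.
ΔJ = 0, ±1 (not J=0↔0): J: 1/2 → 3/2, ΔJ = +1 — ✓.

parity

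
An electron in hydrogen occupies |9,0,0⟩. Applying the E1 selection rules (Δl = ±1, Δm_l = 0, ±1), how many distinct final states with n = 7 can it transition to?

3

E1 requires Δl = ±1, so l_f ∈ {-1, 1}; with 0 ≤ l_f ≤ n_f−1 = 6, the allowed l_f values are {1}.
For l_f = 1: m_f ∈ {m_i−1, m_i, m_i+1} ∩ [−1, 1] = {-1, 0, 1} → 3 states.
Total: 3.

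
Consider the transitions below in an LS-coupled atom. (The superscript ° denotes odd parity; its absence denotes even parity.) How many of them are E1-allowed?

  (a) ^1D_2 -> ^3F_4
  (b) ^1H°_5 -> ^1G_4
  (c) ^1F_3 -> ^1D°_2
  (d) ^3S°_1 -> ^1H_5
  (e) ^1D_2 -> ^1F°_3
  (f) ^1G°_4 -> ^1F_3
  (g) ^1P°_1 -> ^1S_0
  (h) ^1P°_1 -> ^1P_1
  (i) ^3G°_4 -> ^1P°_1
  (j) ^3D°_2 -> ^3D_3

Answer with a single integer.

(a) forbidden (parity, ΔS, ΔJ fail)
(b) allowed
(c) allowed
(d) forbidden (ΔS, ΔL, ΔJ fail)
(e) allowed
(f) allowed
(g) allowed
(h) allowed
(i) forbidden (parity, ΔS, ΔL, ΔJ fail)
(j) allowed
Total allowed: 7 of 10.

7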